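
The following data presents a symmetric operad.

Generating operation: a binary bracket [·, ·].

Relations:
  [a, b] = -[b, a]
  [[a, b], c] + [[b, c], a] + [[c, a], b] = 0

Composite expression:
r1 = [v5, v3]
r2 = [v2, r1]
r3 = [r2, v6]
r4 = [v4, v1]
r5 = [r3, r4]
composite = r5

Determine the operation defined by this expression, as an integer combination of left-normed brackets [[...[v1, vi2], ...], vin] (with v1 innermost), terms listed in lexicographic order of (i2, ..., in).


-[[[[[v1, v4], v2], v3], v5], v6] + [[[[[v1, v4], v2], v5], v3], v6] + [[[[[v1, v4], v3], v5], v2], v6] - [[[[[v1, v4], v5], v3], v2], v6] + [[[[[v1, v4], v6], v2], v3], v5] - [[[[[v1, v4], v6], v2], v5], v3] - [[[[[v1, v4], v6], v3], v5], v2] + [[[[[v1, v4], v6], v5], v3], v2]

Skip Jacobi rewriting: expand, keep v1-initial words, read off terms.
Composite bracket: [[[v2, [v5, v3]], v6], [v4, v1]]
Expanding via [a, b] = ab - ba: 32 signed words (2^5 = 32).
Coefficients come from the v1-initial words:
  sign of v1v4v2v3v5v6 is -1, so it contributes -[[[[[v1, v4], v2], v3], v5], v6]
  sign of v1v4v2v5v3v6 is +1, so it contributes +[[[[[v1, v4], v2], v5], v3], v6]
  sign of v1v4v3v5v2v6 is +1, so it contributes +[[[[[v1, v4], v3], v5], v2], v6]
  sign of v1v4v5v3v2v6 is -1, so it contributes -[[[[[v1, v4], v5], v3], v2], v6]
  sign of v1v4v6v2v3v5 is +1, so it contributes +[[[[[v1, v4], v6], v2], v3], v5]
  sign of v1v4v6v2v5v3 is -1, so it contributes -[[[[[v1, v4], v6], v2], v5], v3]
  sign of v1v4v6v3v5v2 is -1, so it contributes -[[[[[v1, v4], v6], v3], v5], v2]
  sign of v1v4v6v5v3v2 is +1, so it contributes +[[[[[v1, v4], v6], v5], v3], v2]


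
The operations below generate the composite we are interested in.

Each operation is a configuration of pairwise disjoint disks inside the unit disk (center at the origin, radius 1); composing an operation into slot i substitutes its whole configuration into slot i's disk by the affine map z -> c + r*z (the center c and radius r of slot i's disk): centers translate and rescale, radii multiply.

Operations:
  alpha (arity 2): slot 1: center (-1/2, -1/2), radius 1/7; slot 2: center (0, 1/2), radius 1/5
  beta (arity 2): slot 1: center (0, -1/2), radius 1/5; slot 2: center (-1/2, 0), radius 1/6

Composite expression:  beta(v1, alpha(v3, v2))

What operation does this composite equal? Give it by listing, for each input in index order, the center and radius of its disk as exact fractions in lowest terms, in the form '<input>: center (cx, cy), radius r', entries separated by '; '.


Each v-disk chains the slot maps above it in beta; radii multiply.
input v1: applying the 1 nested substitution gives center (0, -1/2), radius 1/5
input v3: applying the 2 nested substitutions gives center (-7/12, -1/12), radius 1/42
input v2: applying the 2 nested substitutions gives center (-1/2, 1/12), radius 1/30

v1: center (0, -1/2), radius 1/5; v2: center (-1/2, 1/12), radius 1/30; v3: center (-7/12, -1/12), radius 1/42


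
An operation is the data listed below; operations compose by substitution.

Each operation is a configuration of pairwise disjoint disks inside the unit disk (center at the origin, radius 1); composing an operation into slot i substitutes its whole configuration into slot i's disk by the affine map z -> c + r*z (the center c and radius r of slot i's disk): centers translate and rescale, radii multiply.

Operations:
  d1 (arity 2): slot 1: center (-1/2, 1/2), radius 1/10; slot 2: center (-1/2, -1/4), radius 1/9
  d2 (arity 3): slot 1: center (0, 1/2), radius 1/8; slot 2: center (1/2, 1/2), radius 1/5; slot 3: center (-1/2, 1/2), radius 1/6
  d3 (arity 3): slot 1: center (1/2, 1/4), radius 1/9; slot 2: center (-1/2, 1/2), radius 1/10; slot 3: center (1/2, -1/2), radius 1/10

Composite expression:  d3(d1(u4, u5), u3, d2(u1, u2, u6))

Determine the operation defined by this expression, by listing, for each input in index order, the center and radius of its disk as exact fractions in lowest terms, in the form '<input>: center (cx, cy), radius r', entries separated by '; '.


u1: center (1/2, -9/20), radius 1/80; u2: center (11/20, -9/20), radius 1/50; u3: center (-1/2, 1/2), radius 1/10; u4: center (4/9, 11/36), radius 1/90; u5: center (4/9, 2/9), radius 1/81; u6: center (9/20, -9/20), radius 1/60

Nesting under d3 composes maps z -> c + r*z down each u-path.
input u4: composing its 2 substitution steps yields center (4/9, 11/36), radius 1/90
input u5: composing its 2 substitution steps yields center (4/9, 2/9), radius 1/81
input u3: composing its 1 substitution step yields center (-1/2, 1/2), radius 1/10
input u1: composing its 2 substitution steps yields center (1/2, -9/20), radius 1/80
input u2: composing its 2 substitution steps yields center (11/20, -9/20), radius 1/50
input u6: composing its 2 substitution steps yields center (9/20, -9/20), radius 1/60


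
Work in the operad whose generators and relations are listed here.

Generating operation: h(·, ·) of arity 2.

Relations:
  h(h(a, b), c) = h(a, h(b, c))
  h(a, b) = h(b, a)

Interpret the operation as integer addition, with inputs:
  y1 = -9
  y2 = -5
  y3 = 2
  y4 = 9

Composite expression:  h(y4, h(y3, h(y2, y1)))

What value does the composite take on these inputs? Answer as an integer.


-3

h(y2, y1) = -14
h(y3, h(y2, y1)) = -12
h(y4, h(y3, h(y2, y1))) = -3


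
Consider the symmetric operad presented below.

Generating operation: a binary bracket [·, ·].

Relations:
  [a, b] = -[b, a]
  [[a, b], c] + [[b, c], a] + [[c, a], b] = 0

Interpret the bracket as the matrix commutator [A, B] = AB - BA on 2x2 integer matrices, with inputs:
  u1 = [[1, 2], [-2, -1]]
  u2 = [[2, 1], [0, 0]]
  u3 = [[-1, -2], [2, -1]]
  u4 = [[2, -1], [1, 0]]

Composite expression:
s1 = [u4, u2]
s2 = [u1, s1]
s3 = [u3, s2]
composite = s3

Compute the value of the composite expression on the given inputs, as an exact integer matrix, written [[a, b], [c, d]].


[u4, u2] = [[-1, 4], [2, 1]]
[u1, [u4, u2]] = [[12, 12], [0, -12]]
[u3, [u1, [u4, u2]]] = [[-24, 48], [48, 24]]

[[-24, 48], [48, 24]]


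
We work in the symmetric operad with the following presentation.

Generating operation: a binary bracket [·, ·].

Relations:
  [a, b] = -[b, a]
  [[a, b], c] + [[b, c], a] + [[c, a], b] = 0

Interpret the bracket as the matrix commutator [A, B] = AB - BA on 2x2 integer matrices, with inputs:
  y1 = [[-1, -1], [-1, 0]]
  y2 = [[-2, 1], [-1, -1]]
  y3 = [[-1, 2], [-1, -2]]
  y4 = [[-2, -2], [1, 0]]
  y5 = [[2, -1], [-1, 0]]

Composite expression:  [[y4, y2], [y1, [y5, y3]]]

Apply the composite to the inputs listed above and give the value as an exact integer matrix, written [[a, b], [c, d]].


[[23, 34], [-14, -23]]


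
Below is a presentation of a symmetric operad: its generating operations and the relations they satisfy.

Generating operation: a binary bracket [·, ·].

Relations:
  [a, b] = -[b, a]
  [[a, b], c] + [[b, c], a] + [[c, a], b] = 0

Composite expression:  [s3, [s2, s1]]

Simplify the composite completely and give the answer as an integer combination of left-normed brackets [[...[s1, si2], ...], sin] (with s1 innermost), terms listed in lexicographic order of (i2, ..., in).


[[s1, s2], s3]

Left-normed coefficients sit on the s1-initial expansion words.
Composite bracket: [s3, [s2, s1]]
Each bracket splits as ab - ba, giving 4 signed words (2^2 = 4).
The s1-initial words carry the normal form:
  the word s1s2s3 carries sign +1 and contributes +[[s1, s2], s3]


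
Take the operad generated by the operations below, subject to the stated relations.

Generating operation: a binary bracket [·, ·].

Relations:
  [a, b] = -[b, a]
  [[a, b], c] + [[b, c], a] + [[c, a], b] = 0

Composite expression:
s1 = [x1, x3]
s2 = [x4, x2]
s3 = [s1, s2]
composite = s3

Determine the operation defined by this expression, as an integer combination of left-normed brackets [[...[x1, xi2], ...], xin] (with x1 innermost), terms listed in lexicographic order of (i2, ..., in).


-[[[x1, x3], x2], x4] + [[[x1, x3], x4], x2]

Antisymmetry and Jacobi reduce to x1-anchored left-normed brackets.
Composite bracket: [[x1, x3], [x4, x2]]
Expanding via [a, b] = ab - ba: 8 signed words (2^3 = 8).
Coefficients come from the x1-initial words:
  word x1x3x2x4 has sign -1, contributing -[[[x1, x3], x2], x4]
  word x1x3x4x2 has sign +1, contributing +[[[x1, x3], x4], x2]


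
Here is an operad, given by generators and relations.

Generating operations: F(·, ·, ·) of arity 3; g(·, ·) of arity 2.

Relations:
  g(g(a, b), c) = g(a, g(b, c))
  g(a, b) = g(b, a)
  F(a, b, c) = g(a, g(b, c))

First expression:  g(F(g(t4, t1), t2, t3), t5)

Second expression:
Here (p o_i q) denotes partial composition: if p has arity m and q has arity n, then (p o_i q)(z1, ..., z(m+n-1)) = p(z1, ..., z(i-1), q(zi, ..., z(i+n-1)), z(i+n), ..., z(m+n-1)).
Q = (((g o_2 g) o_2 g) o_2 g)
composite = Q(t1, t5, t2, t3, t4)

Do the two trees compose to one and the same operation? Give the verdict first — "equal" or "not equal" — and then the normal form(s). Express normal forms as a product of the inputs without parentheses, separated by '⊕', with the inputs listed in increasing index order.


equal; both compose to t1 ⊕ t2 ⊕ t3 ⊕ t4 ⊕ t5

In normal form, the first expression is t1 ⊕ t2 ⊕ t3 ⊕ t4 ⊕ t5
In normal form, the second expression is t1 ⊕ t2 ⊕ t3 ⊕ t4 ⊕ t5
The forms coincide; equal.


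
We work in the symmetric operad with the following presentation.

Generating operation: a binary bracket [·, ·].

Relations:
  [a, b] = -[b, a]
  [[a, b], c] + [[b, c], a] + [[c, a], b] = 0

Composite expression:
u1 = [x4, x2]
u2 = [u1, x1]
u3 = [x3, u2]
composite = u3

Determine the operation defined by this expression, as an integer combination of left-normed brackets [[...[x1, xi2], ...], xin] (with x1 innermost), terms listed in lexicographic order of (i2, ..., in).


-[[[x1, x2], x4], x3] + [[[x1, x4], x2], x3]

Left-normed coefficients sit on the x1-initial expansion words.
Composite bracket: [x3, [[x4, x2], x1]]
Each bracket splits as ab - ba, giving 8 signed words (2^3 = 8).
Words beginning with x1 determine it all:
  x1x2x4x3 (sign -1) contributes -[[[x1, x2], x4], x3]
  x1x4x2x3 (sign +1) contributes +[[[x1, x4], x2], x3]


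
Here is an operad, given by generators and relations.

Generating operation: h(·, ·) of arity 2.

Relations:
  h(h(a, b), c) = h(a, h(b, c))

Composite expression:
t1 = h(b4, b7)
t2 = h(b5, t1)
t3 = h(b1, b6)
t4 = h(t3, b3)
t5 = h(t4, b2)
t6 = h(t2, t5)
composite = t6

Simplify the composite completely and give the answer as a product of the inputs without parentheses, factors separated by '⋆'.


b5 ⋆ b4 ⋆ b7 ⋆ b1 ⋆ b6 ⋆ b3 ⋆ b2


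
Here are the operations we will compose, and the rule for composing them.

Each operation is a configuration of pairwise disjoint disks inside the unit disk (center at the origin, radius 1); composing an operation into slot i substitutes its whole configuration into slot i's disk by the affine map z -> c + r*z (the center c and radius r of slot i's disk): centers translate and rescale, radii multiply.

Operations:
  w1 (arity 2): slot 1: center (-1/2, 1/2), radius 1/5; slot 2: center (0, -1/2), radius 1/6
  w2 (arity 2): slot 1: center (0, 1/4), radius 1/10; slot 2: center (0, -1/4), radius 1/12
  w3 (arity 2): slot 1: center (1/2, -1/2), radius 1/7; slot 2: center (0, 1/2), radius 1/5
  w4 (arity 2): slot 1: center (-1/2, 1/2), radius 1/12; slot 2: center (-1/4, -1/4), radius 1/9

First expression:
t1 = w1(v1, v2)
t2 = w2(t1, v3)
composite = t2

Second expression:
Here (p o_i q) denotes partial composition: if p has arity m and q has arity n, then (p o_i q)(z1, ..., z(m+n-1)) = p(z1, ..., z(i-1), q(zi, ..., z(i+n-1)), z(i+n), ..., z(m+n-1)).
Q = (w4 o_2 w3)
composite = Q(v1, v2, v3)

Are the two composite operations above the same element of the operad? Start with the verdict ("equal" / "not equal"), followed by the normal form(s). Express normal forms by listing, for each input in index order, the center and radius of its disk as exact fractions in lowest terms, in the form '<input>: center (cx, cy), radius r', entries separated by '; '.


not equal; first: v1: center (-1/20, 3/10), radius 1/50; v2: center (0, 1/5), radius 1/60; v3: center (0, -1/4), radius 1/12; second: v1: center (-1/2, 1/2), radius 1/12; v2: center (-7/36, -11/36), radius 1/63; v3: center (-1/4, -7/36), radius 1/45

The first composite normalizes to v1: center (-1/20, 3/10), radius 1/50; v2: center (0, 1/5), radius 1/60; v3: center (0, -1/4), radius 1/12
The second composite normalizes to v1: center (-1/2, 1/2), radius 1/12; v2: center (-7/36, -11/36), radius 1/63; v3: center (-1/4, -7/36), radius 1/45
The forms do not match — not equal.


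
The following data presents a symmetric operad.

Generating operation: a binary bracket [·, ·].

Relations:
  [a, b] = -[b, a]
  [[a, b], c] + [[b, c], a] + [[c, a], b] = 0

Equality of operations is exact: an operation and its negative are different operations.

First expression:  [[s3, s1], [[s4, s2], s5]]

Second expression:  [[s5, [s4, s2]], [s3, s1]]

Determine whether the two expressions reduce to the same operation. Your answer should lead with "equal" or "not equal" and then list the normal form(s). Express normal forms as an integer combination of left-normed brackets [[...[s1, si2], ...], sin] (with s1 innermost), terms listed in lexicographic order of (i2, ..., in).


equal; both compose to [[[[s1, s3], s2], s4], s5] - [[[[s1, s3], s4], s2], s5] - [[[[s1, s3], s5], s2], s4] + [[[[s1, s3], s5], s4], s2]

Normal form of the first expression: [[[[s1, s3], s2], s4], s5] - [[[[s1, s3], s4], s2], s5] - [[[[s1, s3], s5], s2], s4] + [[[[s1, s3], s5], s4], s2]
Normal form of the second expression: [[[[s1, s3], s2], s4], s5] - [[[[s1, s3], s4], s2], s5] - [[[[s1, s3], s5], s2], s4] + [[[[s1, s3], s5], s4], s2]
The normal forms match — equal.


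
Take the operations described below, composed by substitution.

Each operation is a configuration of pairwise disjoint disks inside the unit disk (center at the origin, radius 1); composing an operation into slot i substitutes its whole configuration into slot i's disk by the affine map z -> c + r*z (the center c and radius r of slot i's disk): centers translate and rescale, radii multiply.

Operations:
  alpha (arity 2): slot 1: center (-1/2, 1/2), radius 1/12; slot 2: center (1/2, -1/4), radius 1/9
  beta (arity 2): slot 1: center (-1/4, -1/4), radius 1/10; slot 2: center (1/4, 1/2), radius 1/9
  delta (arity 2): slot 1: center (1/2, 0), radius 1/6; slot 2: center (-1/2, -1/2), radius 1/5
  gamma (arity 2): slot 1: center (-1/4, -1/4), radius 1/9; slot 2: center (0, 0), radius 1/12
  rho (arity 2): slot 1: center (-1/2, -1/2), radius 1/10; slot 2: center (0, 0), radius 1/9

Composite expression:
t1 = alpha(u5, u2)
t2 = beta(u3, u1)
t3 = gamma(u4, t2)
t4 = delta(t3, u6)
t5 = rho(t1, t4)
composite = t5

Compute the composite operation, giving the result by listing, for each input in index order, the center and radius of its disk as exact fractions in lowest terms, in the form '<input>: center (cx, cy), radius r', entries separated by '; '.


u1: center (145/2592, 1/1296), radius 1/5832; u2: center (-9/20, -21/40), radius 1/90; u3: center (143/2592, -1/2592), radius 1/6480; u4: center (11/216, -1/216), radius 1/486; u5: center (-11/20, -9/20), radius 1/120; u6: center (-1/18, -1/18), radius 1/45

Follow each u-input down from rho: c' goes to c + r*c', radius to r*r'.
input u5: composing its 2 substitution steps yields center (-11/20, -9/20), radius 1/120
input u2: composing its 2 substitution steps yields center (-9/20, -21/40), radius 1/90
input u4: composing its 3 substitution steps yields center (11/216, -1/216), radius 1/486
input u3: composing its 4 substitution steps yields center (143/2592, -1/2592), radius 1/6480
input u1: composing its 4 substitution steps yields center (145/2592, 1/1296), radius 1/5832
input u6: composing its 2 substitution steps yields center (-1/18, -1/18), radius 1/45


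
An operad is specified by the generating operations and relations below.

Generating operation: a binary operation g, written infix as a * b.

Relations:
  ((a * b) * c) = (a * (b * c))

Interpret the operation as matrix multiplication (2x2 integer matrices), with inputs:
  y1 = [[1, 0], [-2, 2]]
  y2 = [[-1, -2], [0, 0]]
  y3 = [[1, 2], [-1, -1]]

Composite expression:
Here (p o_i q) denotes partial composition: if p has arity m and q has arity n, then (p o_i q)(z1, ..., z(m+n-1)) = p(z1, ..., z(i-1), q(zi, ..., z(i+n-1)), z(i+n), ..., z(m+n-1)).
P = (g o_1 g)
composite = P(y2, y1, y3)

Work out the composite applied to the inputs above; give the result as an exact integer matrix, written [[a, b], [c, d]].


[[7, 10], [0, 0]]


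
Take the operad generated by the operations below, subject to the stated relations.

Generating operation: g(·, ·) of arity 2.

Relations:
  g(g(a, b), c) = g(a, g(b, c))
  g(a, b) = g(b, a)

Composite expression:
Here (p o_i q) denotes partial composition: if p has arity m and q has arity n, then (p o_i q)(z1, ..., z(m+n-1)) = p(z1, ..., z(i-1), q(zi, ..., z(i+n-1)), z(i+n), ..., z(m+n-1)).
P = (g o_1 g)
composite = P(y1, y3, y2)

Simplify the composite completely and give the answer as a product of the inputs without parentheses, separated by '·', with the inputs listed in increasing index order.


y1 · y2 · y3

With g associative and commutative, the y-input set is all that matters.
g(y1, y3) collapses to y1 · y3
g(g(y1, y3), y2) collapses to y1 · y3 · y2
sorting the factors by input index: y1 · y2 · y3


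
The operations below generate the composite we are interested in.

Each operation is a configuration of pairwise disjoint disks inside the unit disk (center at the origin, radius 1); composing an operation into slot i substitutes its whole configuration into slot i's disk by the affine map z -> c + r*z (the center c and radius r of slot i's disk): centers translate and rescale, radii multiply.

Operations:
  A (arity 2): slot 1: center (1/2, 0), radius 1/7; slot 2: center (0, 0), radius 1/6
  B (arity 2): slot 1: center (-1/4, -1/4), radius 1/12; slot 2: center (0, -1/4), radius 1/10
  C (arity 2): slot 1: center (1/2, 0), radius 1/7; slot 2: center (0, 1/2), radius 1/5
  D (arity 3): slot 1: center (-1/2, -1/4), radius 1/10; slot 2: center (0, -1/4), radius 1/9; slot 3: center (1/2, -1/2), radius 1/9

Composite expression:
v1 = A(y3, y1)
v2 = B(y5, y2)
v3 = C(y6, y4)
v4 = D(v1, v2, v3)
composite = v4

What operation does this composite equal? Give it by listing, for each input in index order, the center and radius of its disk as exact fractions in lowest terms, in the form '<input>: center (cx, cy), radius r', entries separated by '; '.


y1: center (-1/2, -1/4), radius 1/60; y2: center (0, -5/18), radius 1/90; y3: center (-9/20, -1/4), radius 1/70; y4: center (1/2, -4/9), radius 1/45; y5: center (-1/36, -5/18), radius 1/108; y6: center (5/9, -1/2), radius 1/63

Below D, radii multiply path by path; the y-disk centers shift.
input y3: applying the 2 nested substitutions gives center (-9/20, -1/4), radius 1/70
input y1: applying the 2 nested substitutions gives center (-1/2, -1/4), radius 1/60
input y5: applying the 2 nested substitutions gives center (-1/36, -5/18), radius 1/108
input y2: applying the 2 nested substitutions gives center (0, -5/18), radius 1/90
input y6: applying the 2 nested substitutions gives center (5/9, -1/2), radius 1/63
input y4: applying the 2 nested substitutions gives center (1/2, -4/9), radius 1/45


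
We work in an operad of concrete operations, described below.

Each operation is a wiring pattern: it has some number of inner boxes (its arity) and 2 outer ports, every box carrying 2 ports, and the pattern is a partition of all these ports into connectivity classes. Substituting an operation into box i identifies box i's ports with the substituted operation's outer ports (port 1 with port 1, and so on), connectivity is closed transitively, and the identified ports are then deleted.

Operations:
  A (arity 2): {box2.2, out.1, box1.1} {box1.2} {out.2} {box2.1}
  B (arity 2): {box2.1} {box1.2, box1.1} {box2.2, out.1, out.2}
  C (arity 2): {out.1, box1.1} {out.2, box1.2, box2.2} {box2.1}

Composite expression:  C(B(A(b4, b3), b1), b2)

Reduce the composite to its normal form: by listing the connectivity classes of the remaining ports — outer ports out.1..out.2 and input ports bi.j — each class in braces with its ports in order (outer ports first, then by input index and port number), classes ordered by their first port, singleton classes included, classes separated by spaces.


{out.1, out.2, b1.2, b2.2} {b1.1} {b2.1} {b3.1} {b3.2, b4.1} {b4.2}

Reachability decides: close wires over C-identified ports.
composing A on (b4, b3), with out.j its own outer ports: {out.1, b3.2, b4.1} {out.2} {b3.1} {b4.2}
composing B on (b4, b3, b1), with out.j its own outer ports: {out.1, out.2, b1.2} {b1.1} {b3.1} {b3.2, b4.1} {b4.2}
composing C on (b4, b3, b1, b2), with out.j its own outer ports: {out.1, out.2, b1.2, b2.2} {b1.1} {b2.1} {b3.1} {b3.2, b4.1} {b4.2}


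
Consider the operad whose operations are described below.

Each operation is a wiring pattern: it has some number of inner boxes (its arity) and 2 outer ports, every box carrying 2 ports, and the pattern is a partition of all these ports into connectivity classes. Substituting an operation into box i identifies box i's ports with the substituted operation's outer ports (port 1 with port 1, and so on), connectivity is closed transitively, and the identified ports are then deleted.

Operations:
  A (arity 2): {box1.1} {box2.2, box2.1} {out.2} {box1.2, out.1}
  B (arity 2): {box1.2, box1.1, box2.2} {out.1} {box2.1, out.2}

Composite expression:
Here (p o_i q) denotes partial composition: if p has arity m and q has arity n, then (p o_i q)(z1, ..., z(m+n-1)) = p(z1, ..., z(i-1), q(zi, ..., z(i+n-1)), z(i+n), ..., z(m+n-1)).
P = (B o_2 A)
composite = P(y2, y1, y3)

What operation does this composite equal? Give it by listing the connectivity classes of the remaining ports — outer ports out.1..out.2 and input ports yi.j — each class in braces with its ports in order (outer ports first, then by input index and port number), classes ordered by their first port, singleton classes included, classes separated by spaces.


Treat the ports identified at B as solder joints: merge, then drop.
A over (y1, y3) gives {out.1, y1.2} {out.2} {y1.1} {y3.1, y3.2}, out.j being that stage's outer ports
B over (y2, y1, y3) gives {out.1} {out.2, y1.2} {y1.1} {y2.1, y2.2} {y3.1, y3.2}, out.j being that stage's outer ports

{out.1} {out.2, y1.2} {y1.1} {y2.1, y2.2} {y3.1, y3.2}


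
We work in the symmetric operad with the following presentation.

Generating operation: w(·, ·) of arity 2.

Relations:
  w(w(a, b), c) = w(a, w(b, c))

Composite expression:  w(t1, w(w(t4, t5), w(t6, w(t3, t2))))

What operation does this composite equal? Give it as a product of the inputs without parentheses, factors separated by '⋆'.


Key point: w is associative — brackets drop, the t-order remains.
w(t4, t5) linearizes to t4 ⋆ t5
w(t3, t2) linearizes to t3 ⋆ t2
w(t6, w(t3, t2)) linearizes to t6 ⋆ t3 ⋆ t2
w(w(t4, t5), w(t6, w(t3, t2))) linearizes to t4 ⋆ t5 ⋆ t6 ⋆ t3 ⋆ t2
w(t1, w(w(t4, t5), w(t6, w(t3, t2)))) linearizes to t1 ⋆ t4 ⋆ t5 ⋆ t6 ⋆ t3 ⋆ t2

t1 ⋆ t4 ⋆ t5 ⋆ t6 ⋆ t3 ⋆ t2


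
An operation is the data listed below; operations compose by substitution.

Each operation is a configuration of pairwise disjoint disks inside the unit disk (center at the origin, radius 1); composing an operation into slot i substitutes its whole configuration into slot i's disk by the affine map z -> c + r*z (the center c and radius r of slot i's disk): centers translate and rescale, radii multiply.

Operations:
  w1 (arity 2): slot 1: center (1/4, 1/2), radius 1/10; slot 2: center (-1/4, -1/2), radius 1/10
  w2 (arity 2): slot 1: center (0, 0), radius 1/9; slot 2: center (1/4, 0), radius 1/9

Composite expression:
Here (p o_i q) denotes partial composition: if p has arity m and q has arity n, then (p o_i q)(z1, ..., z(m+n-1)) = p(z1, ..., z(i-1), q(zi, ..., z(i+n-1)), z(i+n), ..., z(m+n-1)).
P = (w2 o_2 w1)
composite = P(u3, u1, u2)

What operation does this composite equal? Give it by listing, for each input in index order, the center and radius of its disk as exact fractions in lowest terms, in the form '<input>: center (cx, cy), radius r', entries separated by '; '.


u1: center (5/18, 1/18), radius 1/90; u2: center (2/9, -1/18), radius 1/90; u3: center (0, 0), radius 1/9

Below w2, radii multiply path by path; the u-disk centers shift.
u3: after 1 affine step, its disk has center (0, 0), radius 1/9
u1: after 2 affine steps, its disk has center (5/18, 1/18), radius 1/90
u2: after 2 affine steps, its disk has center (2/9, -1/18), radius 1/90


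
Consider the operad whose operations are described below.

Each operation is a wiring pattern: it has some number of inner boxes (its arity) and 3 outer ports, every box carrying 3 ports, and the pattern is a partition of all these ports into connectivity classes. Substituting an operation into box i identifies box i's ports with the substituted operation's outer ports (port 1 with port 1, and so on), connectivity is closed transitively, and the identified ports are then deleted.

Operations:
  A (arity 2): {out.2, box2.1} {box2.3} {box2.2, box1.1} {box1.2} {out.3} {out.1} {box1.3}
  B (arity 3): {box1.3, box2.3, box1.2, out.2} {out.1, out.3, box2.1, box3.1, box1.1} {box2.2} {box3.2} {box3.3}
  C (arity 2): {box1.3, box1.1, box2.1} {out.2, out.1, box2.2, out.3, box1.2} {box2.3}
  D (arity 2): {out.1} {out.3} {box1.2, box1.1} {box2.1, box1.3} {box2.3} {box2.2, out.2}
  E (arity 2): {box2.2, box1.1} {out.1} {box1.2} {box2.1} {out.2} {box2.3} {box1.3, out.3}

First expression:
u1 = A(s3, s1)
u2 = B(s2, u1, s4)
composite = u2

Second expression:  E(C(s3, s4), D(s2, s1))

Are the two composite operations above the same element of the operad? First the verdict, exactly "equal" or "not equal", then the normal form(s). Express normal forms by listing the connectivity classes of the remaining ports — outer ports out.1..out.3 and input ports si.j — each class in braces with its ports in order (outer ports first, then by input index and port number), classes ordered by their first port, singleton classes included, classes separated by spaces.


not equal: they reduce to {out.1, out.3, s2.1, s4.1} {out.2, s2.2, s2.3} {s1.1} {s1.2, s3.1} {s1.3} {s3.2} {s3.3} {s4.2} {s4.3} and {out.1} {out.2} {out.3, s1.2, s3.2, s4.2} {s1.1, s2.3} {s1.3} {s2.1, s2.2} {s3.1, s3.3, s4.1} {s4.3}


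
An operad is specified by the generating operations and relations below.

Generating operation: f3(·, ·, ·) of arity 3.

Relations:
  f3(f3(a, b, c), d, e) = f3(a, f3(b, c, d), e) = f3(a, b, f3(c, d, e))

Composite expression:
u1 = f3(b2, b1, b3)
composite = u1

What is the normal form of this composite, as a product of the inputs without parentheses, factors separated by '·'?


b2 · b1 · b3

Under associativity of f3, the answer is the b's in reading order.
f3(b2, b1, b3) spells out as b2 · b1 · b3


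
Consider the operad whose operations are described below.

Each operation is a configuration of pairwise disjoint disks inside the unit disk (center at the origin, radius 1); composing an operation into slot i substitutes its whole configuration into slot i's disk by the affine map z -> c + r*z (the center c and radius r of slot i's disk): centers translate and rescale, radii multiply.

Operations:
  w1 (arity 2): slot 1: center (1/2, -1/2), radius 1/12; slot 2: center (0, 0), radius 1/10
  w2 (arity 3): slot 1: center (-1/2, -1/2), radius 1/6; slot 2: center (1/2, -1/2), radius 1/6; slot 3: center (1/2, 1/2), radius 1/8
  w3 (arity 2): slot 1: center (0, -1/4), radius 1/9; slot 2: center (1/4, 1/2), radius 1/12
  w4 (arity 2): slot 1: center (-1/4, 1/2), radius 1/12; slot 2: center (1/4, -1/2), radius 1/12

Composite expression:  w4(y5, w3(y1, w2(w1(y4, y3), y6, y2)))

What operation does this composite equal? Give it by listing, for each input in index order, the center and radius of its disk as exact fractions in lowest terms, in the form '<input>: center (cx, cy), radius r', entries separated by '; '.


Each y-disk chains the slot maps above it in w4; radii multiply.
input y5: composing its 1 substitution step yields center (-1/4, 1/2), radius 1/12
input y1: composing its 2 substitution steps yields center (1/4, -25/48), radius 1/108
input y4: composing its 4 substitution steps yields center (463/1728, -799/1728), radius 1/10368
input y3: composing its 4 substitution steps yields center (77/288, -133/288), radius 1/8640
input y6: composing its 3 substitution steps yields center (79/288, -133/288), radius 1/864
input y2: composing its 3 substitution steps yields center (79/288, -131/288), radius 1/1152

y1: center (1/4, -25/48), radius 1/108; y2: center (79/288, -131/288), radius 1/1152; y3: center (77/288, -133/288), radius 1/8640; y4: center (463/1728, -799/1728), radius 1/10368; y5: center (-1/4, 1/2), radius 1/12; y6: center (79/288, -133/288), radius 1/864


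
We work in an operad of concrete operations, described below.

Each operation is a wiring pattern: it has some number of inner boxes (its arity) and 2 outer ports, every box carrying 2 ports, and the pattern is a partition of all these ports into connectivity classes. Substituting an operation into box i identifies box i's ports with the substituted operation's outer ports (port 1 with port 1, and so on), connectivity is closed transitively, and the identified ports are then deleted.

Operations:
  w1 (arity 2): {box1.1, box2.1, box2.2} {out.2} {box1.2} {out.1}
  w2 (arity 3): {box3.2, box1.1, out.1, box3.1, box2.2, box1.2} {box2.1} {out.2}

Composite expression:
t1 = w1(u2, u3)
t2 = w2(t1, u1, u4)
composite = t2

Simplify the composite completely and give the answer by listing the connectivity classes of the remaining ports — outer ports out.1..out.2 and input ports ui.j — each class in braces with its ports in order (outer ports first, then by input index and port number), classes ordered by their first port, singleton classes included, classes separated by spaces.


Reachability decides: close wires over w2-identified ports.
after w1, the pattern on (u2, u3) reads {out.1} {out.2} {u2.1, u3.1, u3.2} {u2.2} (out.j = its outer ports)
after w2, the pattern on (u2, u3, u1, u4) reads {out.1, u1.2, u4.1, u4.2} {out.2} {u1.1} {u2.1, u3.1, u3.2} {u2.2} (out.j = its outer ports)

{out.1, u1.2, u4.1, u4.2} {out.2} {u1.1} {u2.1, u3.1, u3.2} {u2.2}


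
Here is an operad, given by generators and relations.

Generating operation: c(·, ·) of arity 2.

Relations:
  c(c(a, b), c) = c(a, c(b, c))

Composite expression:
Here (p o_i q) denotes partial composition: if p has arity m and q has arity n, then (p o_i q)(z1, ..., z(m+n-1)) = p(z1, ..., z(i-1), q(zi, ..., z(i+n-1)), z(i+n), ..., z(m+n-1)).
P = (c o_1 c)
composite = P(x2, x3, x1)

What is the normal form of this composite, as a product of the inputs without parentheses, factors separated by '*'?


x2 * x3 * x1

Under associativity of c, the answer is the x's in reading order.
c(x2, x3) reduces to x2 * x3
c(c(x2, x3), x1) reduces to x2 * x3 * x1


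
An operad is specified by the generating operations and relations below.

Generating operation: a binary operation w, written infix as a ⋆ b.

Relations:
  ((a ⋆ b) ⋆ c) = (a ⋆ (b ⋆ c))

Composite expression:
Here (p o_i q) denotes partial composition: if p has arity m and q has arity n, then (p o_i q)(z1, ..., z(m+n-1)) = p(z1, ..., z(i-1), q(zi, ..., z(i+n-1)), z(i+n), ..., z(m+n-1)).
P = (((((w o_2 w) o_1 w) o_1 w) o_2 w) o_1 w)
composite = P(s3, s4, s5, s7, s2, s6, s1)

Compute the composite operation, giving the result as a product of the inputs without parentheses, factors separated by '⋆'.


Every regrouping of w is equal, so read the s-inputs in written order.
(s3 ⋆ s4) reduces to s3 ⋆ s4
(s5 ⋆ s7) reduces to s5 ⋆ s7
((s3 ⋆ s4) ⋆ (s5 ⋆ s7)) reduces to s3 ⋆ s4 ⋆ s5 ⋆ s7
(((s3 ⋆ s4) ⋆ (s5 ⋆ s7)) ⋆ s2) reduces to s3 ⋆ s4 ⋆ s5 ⋆ s7 ⋆ s2
(s6 ⋆ s1) reduces to s6 ⋆ s1
((((s3 ⋆ s4) ⋆ (s5 ⋆ s7)) ⋆ s2) ⋆ (s6 ⋆ s1)) reduces to s3 ⋆ s4 ⋆ s5 ⋆ s7 ⋆ s2 ⋆ s6 ⋆ s1

s3 ⋆ s4 ⋆ s5 ⋆ s7 ⋆ s2 ⋆ s6 ⋆ s1


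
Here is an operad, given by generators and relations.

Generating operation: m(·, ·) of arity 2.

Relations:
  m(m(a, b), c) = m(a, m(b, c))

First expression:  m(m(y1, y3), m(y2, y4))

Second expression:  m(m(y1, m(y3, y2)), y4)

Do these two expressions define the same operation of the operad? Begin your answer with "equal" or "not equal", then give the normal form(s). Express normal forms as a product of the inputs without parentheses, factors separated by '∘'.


Reducing the first expression gives y1 ∘ y3 ∘ y2 ∘ y4
Reducing the second expression gives y1 ∘ y3 ∘ y2 ∘ y4
One common form — equal.

equal: each reduces to y1 ∘ y3 ∘ y2 ∘ y4


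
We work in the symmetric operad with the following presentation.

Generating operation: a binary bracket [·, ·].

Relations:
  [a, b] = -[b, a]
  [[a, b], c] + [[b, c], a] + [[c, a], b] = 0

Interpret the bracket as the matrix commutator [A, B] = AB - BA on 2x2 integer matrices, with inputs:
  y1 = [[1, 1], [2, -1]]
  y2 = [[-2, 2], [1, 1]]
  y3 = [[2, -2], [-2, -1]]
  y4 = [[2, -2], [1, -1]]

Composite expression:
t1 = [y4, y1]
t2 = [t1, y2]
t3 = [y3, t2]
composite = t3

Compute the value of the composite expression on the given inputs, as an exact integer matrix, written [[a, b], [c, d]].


[y4, y1] = [[-5, 7], [-4, 5]]
[[y4, y1], y2] = [[15, 1], [22, -15]]
[y3, [[y4, y1], y2]] = [[-42, 63], [-126, 42]]

[[-42, 63], [-126, 42]]


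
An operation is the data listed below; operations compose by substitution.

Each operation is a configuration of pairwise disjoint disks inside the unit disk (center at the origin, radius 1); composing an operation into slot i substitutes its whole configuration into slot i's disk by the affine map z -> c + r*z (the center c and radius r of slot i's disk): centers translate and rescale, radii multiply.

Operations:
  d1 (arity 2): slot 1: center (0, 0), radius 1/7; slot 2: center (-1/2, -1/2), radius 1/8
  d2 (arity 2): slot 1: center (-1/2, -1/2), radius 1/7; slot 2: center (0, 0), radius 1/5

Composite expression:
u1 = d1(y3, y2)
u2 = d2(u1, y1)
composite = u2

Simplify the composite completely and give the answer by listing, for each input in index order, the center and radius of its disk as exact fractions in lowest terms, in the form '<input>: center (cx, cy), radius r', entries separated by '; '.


Each y-disk chains the slot maps above it in d2; radii multiply.
input y3: composing its 2 substitution steps yields center (-1/2, -1/2), radius 1/49
input y2: composing its 2 substitution steps yields center (-4/7, -4/7), radius 1/56
input y1: composing its 1 substitution step yields center (0, 0), radius 1/5

y1: center (0, 0), radius 1/5; y2: center (-4/7, -4/7), radius 1/56; y3: center (-1/2, -1/2), radius 1/49


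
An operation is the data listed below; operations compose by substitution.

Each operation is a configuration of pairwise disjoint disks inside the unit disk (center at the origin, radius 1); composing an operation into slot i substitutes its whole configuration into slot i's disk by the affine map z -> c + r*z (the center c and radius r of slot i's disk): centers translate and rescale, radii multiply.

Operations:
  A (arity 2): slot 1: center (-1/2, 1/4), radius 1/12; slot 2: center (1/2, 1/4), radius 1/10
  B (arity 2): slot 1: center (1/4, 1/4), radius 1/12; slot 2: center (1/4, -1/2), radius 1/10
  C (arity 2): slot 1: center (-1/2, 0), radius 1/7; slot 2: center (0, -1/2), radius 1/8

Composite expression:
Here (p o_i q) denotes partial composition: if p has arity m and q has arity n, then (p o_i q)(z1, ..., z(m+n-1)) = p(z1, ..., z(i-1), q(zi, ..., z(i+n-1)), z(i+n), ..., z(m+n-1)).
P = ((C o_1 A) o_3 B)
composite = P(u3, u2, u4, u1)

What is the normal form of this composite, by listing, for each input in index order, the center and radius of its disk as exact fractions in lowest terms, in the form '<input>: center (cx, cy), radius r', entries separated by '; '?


u1: center (1/32, -9/16), radius 1/80; u2: center (-3/7, 1/28), radius 1/70; u3: center (-4/7, 1/28), radius 1/84; u4: center (1/32, -15/32), radius 1/96

Only the slot chain above each u matters under C; compose those maps.
input u3: composing its 2 substitution steps yields center (-4/7, 1/28), radius 1/84
input u2: composing its 2 substitution steps yields center (-3/7, 1/28), radius 1/70
input u4: composing its 2 substitution steps yields center (1/32, -15/32), radius 1/96
input u1: composing its 2 substitution steps yields center (1/32, -9/16), radius 1/80


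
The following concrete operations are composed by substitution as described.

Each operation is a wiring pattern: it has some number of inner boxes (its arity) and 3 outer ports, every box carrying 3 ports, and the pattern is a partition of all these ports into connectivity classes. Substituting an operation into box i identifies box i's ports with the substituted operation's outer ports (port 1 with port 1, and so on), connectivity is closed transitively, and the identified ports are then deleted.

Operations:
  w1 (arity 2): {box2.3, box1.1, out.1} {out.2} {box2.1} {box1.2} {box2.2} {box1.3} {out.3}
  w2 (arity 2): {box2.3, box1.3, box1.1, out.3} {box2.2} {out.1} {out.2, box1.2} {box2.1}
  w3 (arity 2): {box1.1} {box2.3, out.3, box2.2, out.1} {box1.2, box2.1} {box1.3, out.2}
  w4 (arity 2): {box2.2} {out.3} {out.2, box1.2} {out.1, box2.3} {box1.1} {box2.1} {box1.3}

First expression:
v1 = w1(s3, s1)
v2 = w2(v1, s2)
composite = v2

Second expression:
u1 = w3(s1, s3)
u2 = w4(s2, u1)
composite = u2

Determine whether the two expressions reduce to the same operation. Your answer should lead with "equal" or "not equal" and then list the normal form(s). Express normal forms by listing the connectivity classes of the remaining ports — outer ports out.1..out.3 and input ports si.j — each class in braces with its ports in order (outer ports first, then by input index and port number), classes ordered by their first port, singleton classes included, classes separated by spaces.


not equal — first {out.1} {out.2} {out.3, s1.3, s2.3, s3.1} {s1.1} {s1.2} {s2.1} {s2.2} {s3.2} {s3.3}, second {out.1, s3.2, s3.3} {out.2, s2.2} {out.3} {s1.1} {s1.2, s3.1} {s1.3} {s2.1} {s2.3}

Normal form of the first expression: {out.1} {out.2} {out.3, s1.3, s2.3, s3.1} {s1.1} {s1.2} {s2.1} {s2.2} {s3.2} {s3.3}
Normal form of the second expression: {out.1, s3.2, s3.3} {out.2, s2.2} {out.3} {s1.1} {s1.2, s3.1} {s1.3} {s2.1} {s2.3}
They disagree, so not equal.


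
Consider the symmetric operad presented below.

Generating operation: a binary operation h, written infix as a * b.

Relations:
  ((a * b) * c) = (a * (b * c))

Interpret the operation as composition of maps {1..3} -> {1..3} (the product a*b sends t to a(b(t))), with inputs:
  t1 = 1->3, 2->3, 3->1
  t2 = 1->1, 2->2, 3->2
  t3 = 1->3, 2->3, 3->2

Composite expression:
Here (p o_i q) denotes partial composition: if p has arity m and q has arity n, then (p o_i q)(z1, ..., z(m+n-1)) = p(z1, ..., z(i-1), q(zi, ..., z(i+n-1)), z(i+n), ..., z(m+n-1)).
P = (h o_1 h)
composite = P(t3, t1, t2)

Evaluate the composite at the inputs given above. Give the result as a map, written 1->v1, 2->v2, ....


1->2, 2->2, 3->2

(t3 * t1) = 1->2, 2->2, 3->3
((t3 * t1) * t2) = 1->2, 2->2, 3->2


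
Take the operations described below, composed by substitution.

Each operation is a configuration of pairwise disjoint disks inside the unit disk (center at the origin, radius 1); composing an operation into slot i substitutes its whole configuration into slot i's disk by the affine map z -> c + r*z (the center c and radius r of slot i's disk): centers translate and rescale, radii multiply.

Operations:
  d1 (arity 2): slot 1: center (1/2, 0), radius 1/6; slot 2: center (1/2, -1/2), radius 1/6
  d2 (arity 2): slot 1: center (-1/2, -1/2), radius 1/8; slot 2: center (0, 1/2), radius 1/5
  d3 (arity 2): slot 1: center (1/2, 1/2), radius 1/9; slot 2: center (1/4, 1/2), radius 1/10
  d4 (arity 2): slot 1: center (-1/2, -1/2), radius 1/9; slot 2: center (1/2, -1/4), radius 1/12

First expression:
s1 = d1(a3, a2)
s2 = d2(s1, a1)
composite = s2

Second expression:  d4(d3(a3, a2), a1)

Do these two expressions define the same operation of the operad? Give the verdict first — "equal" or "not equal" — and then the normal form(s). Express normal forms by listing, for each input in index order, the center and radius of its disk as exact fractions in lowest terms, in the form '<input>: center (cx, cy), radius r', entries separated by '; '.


not equal; first: a1: center (0, 1/2), radius 1/5; a2: center (-7/16, -9/16), radius 1/48; a3: center (-7/16, -1/2), radius 1/48; second: a1: center (1/2, -1/4), radius 1/12; a2: center (-17/36, -4/9), radius 1/90; a3: center (-4/9, -4/9), radius 1/81

In normal form, the first expression is a1: center (0, 1/2), radius 1/5; a2: center (-7/16, -9/16), radius 1/48; a3: center (-7/16, -1/2), radius 1/48
In normal form, the second expression is a1: center (1/2, -1/4), radius 1/12; a2: center (-17/36, -4/9), radius 1/90; a3: center (-4/9, -4/9), radius 1/81
The normal forms differ: not equal.
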